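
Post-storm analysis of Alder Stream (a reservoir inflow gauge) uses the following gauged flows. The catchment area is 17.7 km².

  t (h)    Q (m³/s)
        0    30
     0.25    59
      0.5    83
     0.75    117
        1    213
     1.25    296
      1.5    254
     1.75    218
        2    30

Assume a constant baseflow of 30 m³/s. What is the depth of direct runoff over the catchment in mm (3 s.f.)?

d ≈ 52.4 mm

Direct runoff: 0.0, 29.0, 53.0, 87.0, 183.0, 266.0, 224.0, 188.0, 0.0 m³/s; ΣQ_DR = 1030 m³/s.
V = ΣQ_DR · Δt = 1030 × 900 s = 9.270 × 10^5 m³.
Over A = 17.7 km², depth = V / A = 52.4 mm.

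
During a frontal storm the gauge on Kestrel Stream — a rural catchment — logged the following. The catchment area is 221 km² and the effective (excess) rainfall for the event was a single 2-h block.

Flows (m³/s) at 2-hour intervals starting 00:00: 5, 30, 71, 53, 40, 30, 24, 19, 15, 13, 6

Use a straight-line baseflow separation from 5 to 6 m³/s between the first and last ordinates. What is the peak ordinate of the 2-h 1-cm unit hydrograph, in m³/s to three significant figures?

U_p ≈ 82.3 m³/s

Direct runoff: 0.00, 24.90, 65.80, 47.70, 34.60, 24.50, 18.40, 13.30, 9.20, 7.10, 0.00 m³/s; ΣQ_DR = 245.5 m³/s, peak = 65.80 m³/s.
Runoff depth d = ΣQ_DR·Δt / A = 245.5 × 7200 / (221 km²) = 7.998 mm.
The 1-cm UH is the DRH scaled by (10 mm)/d, so U_p = 65.80 × 10/7.998 = 82.3 m³/s.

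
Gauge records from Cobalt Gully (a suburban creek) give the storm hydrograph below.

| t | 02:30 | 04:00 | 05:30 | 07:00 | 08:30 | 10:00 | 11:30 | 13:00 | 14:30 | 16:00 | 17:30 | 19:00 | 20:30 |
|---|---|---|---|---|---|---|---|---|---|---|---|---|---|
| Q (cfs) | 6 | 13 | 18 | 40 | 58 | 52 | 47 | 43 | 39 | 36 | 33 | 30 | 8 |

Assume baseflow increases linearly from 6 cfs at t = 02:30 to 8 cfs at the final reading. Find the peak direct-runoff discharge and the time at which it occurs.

Q_p = 51.33 cfs at t = 08:30

Subtracting baseflow gives direct-runoff ordinates: 0.00, 6.83, 11.67, 33.50, 51.33, 45.17, 40.00, 35.83, 31.67, 28.50, 25.33, 22.17, 0.00 cfs.
The maximum is 51.33 cfs, occurring at the reading for t = 08:30.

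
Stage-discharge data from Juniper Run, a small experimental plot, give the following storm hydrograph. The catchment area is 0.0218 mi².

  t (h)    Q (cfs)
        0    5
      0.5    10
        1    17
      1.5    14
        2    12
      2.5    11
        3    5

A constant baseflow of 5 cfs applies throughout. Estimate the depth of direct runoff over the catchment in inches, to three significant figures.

Direct runoff: 0.0, 5.0, 12.0, 9.0, 7.0, 6.0, 0.0 cfs; ΣQ_DR = 39.00 cfs.
V = ΣQ_DR · Δt = 39.00 × 1800 s = 70200 ft³.
Over A = 0.0218 mi², depth = V / A = 1.39 in.

d ≈ 1.39 in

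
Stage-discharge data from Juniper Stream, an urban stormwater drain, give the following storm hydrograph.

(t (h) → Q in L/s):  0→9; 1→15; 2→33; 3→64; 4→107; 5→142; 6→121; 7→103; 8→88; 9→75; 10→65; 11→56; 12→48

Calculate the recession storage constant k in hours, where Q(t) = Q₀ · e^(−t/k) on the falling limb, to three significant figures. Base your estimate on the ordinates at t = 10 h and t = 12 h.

k ≈ 6.60 h

On the falling limb, Q drops from 65 to 48 L/s between t = 10 h and t = 12 h (Δt = 2 h).
k = −Δt / ln(Q₂/Q₁) = −2 / ln(48/65) = 6.60 h.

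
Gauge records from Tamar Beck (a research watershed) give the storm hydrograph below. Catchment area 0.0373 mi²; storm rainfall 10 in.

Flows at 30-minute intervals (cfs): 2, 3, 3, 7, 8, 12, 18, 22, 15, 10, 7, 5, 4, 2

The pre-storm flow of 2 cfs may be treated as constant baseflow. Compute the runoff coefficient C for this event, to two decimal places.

C ≈ 0.19

ΣQ_DR = 90.00 cfs; V = ΣQ_DR·Δt = 1.620 × 10^5 ft³.
Runoff depth d = V / A = 1.869 in.
C = d / P = 1.869 / 10 = 0.19.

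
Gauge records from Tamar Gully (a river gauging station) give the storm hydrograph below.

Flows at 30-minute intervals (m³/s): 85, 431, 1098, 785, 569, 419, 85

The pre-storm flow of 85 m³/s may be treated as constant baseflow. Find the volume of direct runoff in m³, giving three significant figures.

V ≈ 5.18 × 10^6 m³

Direct-runoff ordinates (Q − Q_b): 0.0, 346.0, 1013.0, 700.0, 484.0, 334.0, 0.0 m³/s.
ΣQ_DR = 2877 m³/s.
With Δt = 0.5 h = 1800 s, V = ΣQ_DR · Δt = 2877 × 1800 = 5.18 × 10^6 m³.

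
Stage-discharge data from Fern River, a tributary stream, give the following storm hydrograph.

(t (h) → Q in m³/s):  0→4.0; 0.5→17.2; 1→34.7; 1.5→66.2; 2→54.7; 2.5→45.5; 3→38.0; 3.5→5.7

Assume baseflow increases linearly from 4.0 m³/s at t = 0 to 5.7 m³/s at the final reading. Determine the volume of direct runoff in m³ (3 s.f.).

Direct-runoff ordinates (Q − Q_b): 0.00, 12.96, 30.21, 61.47, 49.73, 40.29, 32.54, 0.00 m³/s.
ΣQ_DR = 227.2 m³/s.
With Δt = 0.5 h = 1800 s, V = ΣQ_DR · Δt = 227.2 × 1800 = 4.09 × 10^5 m³.

V ≈ 4.09 × 10^5 m³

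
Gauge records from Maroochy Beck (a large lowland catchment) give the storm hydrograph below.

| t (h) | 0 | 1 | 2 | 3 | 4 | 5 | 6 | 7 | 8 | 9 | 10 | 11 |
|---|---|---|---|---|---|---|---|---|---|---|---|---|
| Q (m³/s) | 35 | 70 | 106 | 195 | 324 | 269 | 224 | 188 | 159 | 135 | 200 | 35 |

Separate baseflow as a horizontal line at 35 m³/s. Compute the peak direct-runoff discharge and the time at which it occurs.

Q_p = 289.0 m³/s at t = 4 h

Subtracting baseflow gives direct-runoff ordinates: 0.0, 35.0, 71.0, 160.0, 289.0, 234.0, 189.0, 153.0, 124.0, 100.0, 165.0, 0.0 m³/s.
The maximum is 289.0 m³/s, occurring at the reading for t = 4 h.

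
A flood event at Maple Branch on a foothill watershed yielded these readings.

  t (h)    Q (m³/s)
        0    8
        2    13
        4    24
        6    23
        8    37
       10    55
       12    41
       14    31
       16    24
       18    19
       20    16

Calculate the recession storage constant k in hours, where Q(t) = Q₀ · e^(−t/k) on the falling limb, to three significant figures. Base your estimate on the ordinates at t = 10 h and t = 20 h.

k ≈ 8.10 h

On the falling limb, Q drops from 55 to 16 m³/s between t = 10 h and t = 20 h (Δt = 10 h).
k = −Δt / ln(Q₂/Q₁) = −10 / ln(16/55) = 8.10 h.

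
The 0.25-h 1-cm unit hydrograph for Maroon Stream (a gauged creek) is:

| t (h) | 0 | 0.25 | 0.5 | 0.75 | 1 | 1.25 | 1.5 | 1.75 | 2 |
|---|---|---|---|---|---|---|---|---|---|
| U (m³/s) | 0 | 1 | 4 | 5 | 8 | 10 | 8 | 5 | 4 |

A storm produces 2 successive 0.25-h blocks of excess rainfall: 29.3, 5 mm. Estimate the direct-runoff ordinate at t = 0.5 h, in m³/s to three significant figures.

By discrete convolution, Q_j = Σ (P_i / 10 mm) · U_{j−i}.
At t = 0.5 h (j=2): Q = (29.3/10)·4 + (5/10)·1 = 12.2 m³/s.

Q ≈ 12.2 m³/s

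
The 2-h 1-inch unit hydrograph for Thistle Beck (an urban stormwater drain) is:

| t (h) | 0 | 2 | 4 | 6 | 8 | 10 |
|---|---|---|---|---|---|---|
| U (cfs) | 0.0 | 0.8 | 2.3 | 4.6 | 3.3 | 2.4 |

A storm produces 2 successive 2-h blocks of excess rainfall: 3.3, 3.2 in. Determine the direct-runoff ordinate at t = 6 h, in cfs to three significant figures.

By discrete convolution, Q_j = Σ (P_i / 1 in) · U_{j−i}.
At t = 6 h (j=3): Q = (3.3/1)·4.6 + (3.2/1)·2.3 = 22.5 cfs.

Q ≈ 22.5 cfs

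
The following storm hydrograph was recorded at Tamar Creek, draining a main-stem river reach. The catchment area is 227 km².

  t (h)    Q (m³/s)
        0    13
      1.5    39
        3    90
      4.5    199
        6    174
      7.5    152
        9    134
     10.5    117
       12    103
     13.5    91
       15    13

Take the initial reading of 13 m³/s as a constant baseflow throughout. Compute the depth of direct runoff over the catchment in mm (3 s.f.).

Direct runoff: 0.0, 26.0, 77.0, 186.0, 161.0, 139.0, 121.0, 104.0, 90.0, 78.0, 0.0 m³/s; ΣQ_DR = 982.0 m³/s.
V = ΣQ_DR · Δt = 982.0 × 5400 s = 5.303 × 10^6 m³.
Over A = 227 km², depth = V / A = 23.4 mm.

d ≈ 23.4 mm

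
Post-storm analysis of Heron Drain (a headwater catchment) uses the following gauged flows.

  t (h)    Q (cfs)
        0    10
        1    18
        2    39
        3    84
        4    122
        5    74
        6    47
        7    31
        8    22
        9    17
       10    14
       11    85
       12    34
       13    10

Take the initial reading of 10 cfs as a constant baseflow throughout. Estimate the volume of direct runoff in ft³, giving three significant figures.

V ≈ 1.68 × 10^6 ft³

Direct-runoff ordinates (Q − Q_b): 0.0, 8.0, 29.0, 74.0, 112.0, 64.0, 37.0, 21.0, 12.0, 7.0, 4.0, 75.0, 24.0, 0.0 cfs.
ΣQ_DR = 467.0 cfs.
With Δt = 1 h = 3600 s, V = ΣQ_DR · Δt = 467.0 × 3600 = 1.68 × 10^6 ft³.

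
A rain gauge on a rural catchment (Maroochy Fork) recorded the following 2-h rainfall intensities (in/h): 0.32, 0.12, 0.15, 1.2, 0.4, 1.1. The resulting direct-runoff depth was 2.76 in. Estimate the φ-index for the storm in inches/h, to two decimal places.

Only the 2 blocks with intensity above φ contribute runoff: 1.2, 1.1 in/h.
Σ(I−φ)·Δt = d  ⇒  (1.2+1.1 − 2φ)·2 = 2.76
φ = (2.300 − 2.76/2) / 2 = 0.46 in/h.

φ ≈ 0.46 in/h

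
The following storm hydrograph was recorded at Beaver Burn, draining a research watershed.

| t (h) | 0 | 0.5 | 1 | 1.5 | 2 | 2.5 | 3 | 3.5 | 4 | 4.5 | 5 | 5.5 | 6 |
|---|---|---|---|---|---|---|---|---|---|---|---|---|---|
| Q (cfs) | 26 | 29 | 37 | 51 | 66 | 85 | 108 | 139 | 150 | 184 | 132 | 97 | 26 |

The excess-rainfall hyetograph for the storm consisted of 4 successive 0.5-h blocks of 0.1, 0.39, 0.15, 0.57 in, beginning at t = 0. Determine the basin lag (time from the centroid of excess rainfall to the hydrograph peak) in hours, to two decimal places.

Centroid of excess rainfall: t_c = Σ P_i·t̄_i / ΣP_i = 1.2417 h (block centres at 0.25, 0.75, 1.25, 1.75 h).
Hydrograph peak occurs at t = 4.5 h, so basin lag t_L = 4.5 − 1.2417 = 3.26 h.

t_L ≈ 3.26 h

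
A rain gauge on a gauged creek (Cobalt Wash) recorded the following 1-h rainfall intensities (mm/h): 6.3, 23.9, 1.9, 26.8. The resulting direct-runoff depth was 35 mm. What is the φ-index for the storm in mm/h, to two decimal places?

φ ≈ 7.85 mm/h

Only the 2 blocks with intensity above φ contribute runoff: 23.9, 26.8 mm/h.
Σ(I−φ)·Δt = d  ⇒  (23.9+26.8 − 2φ)·1 = 35
φ = (50.70 − 35/1) / 2 = 7.85 mm/h.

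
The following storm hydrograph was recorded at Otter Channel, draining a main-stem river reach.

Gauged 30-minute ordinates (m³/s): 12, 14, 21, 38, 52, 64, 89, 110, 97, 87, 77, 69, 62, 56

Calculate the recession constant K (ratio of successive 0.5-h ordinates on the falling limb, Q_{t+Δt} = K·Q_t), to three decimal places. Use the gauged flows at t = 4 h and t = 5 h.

Using the recession-limb readings at t = 4 h and t = 5 h: Q falls from 97 to 77 m³/s over 2 intervals.
K = (Q₂/Q₁)^(1/2) = (77/97)^(1/2) = 0.891.

K ≈ 0.891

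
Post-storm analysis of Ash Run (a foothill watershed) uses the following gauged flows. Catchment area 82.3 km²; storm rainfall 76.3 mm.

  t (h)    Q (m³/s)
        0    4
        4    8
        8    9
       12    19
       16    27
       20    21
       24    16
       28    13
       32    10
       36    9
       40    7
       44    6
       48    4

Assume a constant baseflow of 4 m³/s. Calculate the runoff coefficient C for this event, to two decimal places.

ΣQ_DR = 101.0 m³/s; V = ΣQ_DR·Δt = 1.454 × 10^6 m³.
Runoff depth d = V / A = 17.67 mm.
C = d / P = 17.67 / 76.3 = 0.23.

C ≈ 0.23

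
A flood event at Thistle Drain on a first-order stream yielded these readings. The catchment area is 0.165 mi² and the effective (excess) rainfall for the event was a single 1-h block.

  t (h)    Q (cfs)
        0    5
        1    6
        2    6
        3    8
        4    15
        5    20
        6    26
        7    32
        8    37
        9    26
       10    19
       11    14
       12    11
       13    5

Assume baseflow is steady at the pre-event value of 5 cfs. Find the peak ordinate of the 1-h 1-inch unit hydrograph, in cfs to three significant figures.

Direct runoff: 0.0, 1.0, 1.0, 3.0, 10.0, 15.0, 21.0, 27.0, 32.0, 21.0, 14.0, 9.0, 6.0, 0.0 cfs; ΣQ_DR = 160.0 cfs, peak = 32.0 cfs.
Runoff depth d = ΣQ_DR·Δt / A = 160.0 × 3600 / (0.165 mi²) = 1.503 in.
The 1-inch UH is the DRH scaled by (1 in)/d, so U_p = 32.0 × 1/1.503 = 21.3 cfs.

U_p ≈ 21.3 cfs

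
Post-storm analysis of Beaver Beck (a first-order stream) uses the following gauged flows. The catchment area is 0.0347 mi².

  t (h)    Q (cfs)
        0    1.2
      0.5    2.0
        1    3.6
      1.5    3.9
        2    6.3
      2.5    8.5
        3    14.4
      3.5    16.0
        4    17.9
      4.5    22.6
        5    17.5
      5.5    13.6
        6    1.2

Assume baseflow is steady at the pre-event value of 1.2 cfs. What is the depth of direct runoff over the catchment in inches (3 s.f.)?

Direct runoff: 0.0, 0.8, 2.4, 2.7, 5.1, 7.3, 13.2, 14.8, 16.7, 21.4, 16.3, 12.4, 0.0 cfs; ΣQ_DR = 113.1 cfs.
V = ΣQ_DR · Δt = 113.1 × 1800 s = 2.036 × 10^5 ft³.
Over A = 0.0347 mi², depth = V / A = 2.53 in.

d ≈ 2.53 in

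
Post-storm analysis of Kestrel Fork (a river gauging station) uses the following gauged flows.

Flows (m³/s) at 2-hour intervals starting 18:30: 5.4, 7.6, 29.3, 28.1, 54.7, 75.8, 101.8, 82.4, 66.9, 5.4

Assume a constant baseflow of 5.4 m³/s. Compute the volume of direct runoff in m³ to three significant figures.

V ≈ 2.90 × 10^6 m³

Direct-runoff ordinates (Q − Q_b): 0.0, 2.2, 23.9, 22.7, 49.3, 70.4, 96.4, 77.0, 61.5, 0.0 m³/s.
ΣQ_DR = 403.4 m³/s.
With Δt = 2 h = 7200 s, V = ΣQ_DR · Δt = 403.4 × 7200 = 2.90 × 10^6 m³.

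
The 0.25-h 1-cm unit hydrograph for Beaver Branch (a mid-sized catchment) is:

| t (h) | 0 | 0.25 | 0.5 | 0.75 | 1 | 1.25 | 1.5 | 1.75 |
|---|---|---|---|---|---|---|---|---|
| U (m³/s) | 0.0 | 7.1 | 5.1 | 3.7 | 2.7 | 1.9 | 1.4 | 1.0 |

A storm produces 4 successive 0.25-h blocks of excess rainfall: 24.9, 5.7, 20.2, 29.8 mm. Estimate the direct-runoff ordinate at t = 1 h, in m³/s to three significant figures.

By discrete convolution, Q_j = Σ (P_i / 10 mm) · U_{j−i}.
At t = 1 h (j=4): Q = (24.9/10)·2.7 + (5.7/10)·3.7 + (20.2/10)·5.1 + (29.8/10)·7.1 = 40.3 m³/s.

Q ≈ 40.3 m³/s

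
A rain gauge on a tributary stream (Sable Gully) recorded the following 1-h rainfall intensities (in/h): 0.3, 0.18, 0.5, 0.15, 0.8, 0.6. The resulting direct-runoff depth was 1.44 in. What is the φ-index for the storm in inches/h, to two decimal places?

φ ≈ 0.19 in/h

Only the 4 blocks with intensity above φ contribute runoff: 0.3, 0.5, 0.8, 0.6 in/h.
Σ(I−φ)·Δt = d  ⇒  (0.3+0.5+0.8+0.6 − 4φ)·1 = 1.44
φ = (2.200 − 1.44/1) / 4 = 0.19 in/h.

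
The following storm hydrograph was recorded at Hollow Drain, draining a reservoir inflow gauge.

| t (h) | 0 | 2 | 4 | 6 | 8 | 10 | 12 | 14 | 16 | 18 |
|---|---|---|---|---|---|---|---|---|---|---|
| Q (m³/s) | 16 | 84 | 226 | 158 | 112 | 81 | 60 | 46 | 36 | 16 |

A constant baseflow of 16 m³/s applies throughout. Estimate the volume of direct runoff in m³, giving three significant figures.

Direct-runoff ordinates (Q − Q_b): 0.0, 68.0, 210.0, 142.0, 96.0, 65.0, 44.0, 30.0, 20.0, 0.0 m³/s.
ΣQ_DR = 675.0 m³/s.
With Δt = 2 h = 7200 s, V = ΣQ_DR · Δt = 675.0 × 7200 = 4.86 × 10^6 m³.

V ≈ 4.86 × 10^6 m³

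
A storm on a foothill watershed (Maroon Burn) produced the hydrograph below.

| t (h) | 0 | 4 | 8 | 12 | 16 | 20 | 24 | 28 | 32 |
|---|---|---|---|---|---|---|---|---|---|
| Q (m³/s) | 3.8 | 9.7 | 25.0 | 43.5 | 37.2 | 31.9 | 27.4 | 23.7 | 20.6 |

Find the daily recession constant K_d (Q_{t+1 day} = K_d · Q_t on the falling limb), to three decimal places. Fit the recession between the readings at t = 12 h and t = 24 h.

K_d ≈ 0.397

Between t = 12 h and t = 24 h the flow falls from 43.5 to 27.4 m³/s over 3×4 h = 12 h.
Per-interval ratio K = (27.4/43.5)^(1/3) = 0.8572; K_d = K^(24/4) = 0.397.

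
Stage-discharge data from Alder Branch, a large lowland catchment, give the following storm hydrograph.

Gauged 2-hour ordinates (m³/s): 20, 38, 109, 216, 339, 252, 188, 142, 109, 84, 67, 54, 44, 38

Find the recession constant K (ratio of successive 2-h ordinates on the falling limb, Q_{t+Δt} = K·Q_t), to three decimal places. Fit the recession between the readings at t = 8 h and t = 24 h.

K ≈ 0.775

Using the recession-limb readings at t = 8 h and t = 24 h: Q falls from 339 to 44 m³/s over 8 intervals.
K = (Q₂/Q₁)^(1/8) = (44/339)^(1/8) = 0.775.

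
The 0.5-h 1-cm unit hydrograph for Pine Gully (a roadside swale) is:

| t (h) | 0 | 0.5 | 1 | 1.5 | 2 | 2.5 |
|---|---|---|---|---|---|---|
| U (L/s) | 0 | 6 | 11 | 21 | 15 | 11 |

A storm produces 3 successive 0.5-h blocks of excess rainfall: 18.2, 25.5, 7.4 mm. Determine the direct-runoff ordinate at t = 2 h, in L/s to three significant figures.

By discrete convolution, Q_j = Σ (P_i / 10 mm) · U_{j−i}.
At t = 2 h (j=4): Q = (18.2/10)·15 + (25.5/10)·21 + (7.4/10)·11 = 89.0 L/s.

Q ≈ 89.0 L/s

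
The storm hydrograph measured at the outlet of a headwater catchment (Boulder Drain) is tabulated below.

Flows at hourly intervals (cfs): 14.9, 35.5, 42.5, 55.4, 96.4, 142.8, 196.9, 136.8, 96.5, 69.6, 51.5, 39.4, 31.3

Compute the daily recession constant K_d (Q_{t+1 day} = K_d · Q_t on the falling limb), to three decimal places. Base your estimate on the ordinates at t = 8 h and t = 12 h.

Between t = 8 h and t = 12 h the flow falls from 96.5 to 31.3 cfs over 4×1 h = 4 h.
Per-interval ratio K = (31.3/96.5)^(1/4) = 0.7547; K_d = K^(24/1) = 0.001.

K_d ≈ 0.001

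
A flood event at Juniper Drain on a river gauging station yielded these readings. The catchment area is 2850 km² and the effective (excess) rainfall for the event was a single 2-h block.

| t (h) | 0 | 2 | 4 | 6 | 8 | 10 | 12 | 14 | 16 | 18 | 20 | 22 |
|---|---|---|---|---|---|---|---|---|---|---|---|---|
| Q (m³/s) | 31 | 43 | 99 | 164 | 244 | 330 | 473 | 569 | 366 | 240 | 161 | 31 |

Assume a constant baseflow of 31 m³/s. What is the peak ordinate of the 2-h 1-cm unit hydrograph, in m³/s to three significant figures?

Direct runoff: 0.0, 12.0, 68.0, 133.0, 213.0, 299.0, 442.0, 538.0, 335.0, 209.0, 130.0, 0.0 m³/s; ΣQ_DR = 2379 m³/s, peak = 538.0 m³/s.
Runoff depth d = ΣQ_DR·Δt / A = 2379 × 7200 / (2850 km²) = 6.010 mm.
The 1-cm UH is the DRH scaled by (10 mm)/d, so U_p = 538.0 × 10/6.010 = 895 m³/s.

U_p ≈ 895 m³/s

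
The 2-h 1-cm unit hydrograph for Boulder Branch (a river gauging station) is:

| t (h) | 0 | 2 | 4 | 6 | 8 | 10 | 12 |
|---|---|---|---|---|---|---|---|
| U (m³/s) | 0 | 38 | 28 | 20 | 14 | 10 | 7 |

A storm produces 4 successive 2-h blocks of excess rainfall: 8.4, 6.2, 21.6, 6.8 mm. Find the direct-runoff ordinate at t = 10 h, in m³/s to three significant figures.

By discrete convolution, Q_j = Σ (P_i / 10 mm) · U_{j−i}.
At t = 10 h (j=5): Q = (8.4/10)·10 + (6.2/10)·14 + (21.6/10)·20 + (6.8/10)·28 = 79.3 m³/s.

Q ≈ 79.3 m³/s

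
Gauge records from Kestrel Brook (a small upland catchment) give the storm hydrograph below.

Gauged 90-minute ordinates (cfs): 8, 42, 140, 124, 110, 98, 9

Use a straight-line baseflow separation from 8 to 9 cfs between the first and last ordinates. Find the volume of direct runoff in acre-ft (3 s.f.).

V ≈ 58.5 acre-ft

Direct-runoff ordinates (Q − Q_b): 0.00, 33.83, 131.67, 115.50, 101.33, 89.17, 0.00 cfs.
ΣQ_DR = 471.5 cfs.
With Δt = 1.5 h = 5400 s, V = ΣQ_DR · Δt = 471.5 × 5400 = 2.55 × 10^6 ft³ = 58.5 acre-ft.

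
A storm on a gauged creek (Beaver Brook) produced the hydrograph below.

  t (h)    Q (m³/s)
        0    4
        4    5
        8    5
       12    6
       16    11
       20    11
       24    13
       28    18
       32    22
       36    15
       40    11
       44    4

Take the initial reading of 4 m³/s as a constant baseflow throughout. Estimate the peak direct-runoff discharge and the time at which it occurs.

Subtracting baseflow gives direct-runoff ordinates: 0.0, 1.0, 1.0, 2.0, 7.0, 7.0, 9.0, 14.0, 18.0, 11.0, 7.0, 0.0 m³/s.
The maximum is 18.0 m³/s, occurring at the reading for t = 32 h.

Q_p = 18.0 m³/s at t = 32 h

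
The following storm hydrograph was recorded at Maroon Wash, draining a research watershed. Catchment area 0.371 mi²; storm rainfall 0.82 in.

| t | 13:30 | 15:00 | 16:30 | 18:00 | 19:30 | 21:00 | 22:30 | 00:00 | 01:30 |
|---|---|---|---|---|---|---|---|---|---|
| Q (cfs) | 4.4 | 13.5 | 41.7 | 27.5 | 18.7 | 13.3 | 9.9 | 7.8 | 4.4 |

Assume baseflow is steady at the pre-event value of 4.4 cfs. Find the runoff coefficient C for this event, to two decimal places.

C ≈ 0.78

ΣQ_DR = 101.6 cfs; V = ΣQ_DR·Δt = 5.486 × 10^5 ft³.
Runoff depth d = V / A = 0.6365 in.
C = d / P = 0.6365 / 0.82 = 0.78.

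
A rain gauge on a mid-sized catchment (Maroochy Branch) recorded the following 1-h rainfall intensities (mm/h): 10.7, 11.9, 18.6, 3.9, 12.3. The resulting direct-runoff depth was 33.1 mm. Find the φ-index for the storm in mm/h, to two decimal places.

Only the 4 blocks with intensity above φ contribute runoff: 10.7, 11.9, 18.6, 12.3 mm/h.
Σ(I−φ)·Δt = d  ⇒  (10.7+11.9+18.6+12.3 − 4φ)·1 = 33.1
φ = (53.50 − 33.1/1) / 4 = 5.10 mm/h.

φ ≈ 5.10 mm/h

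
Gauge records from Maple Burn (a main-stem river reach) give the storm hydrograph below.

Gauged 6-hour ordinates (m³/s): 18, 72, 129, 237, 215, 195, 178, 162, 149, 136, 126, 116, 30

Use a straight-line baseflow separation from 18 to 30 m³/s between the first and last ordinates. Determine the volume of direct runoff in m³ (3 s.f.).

V ≈ 3.13 × 10^7 m³

Direct-runoff ordinates (Q − Q_b): 0.00, 53.00, 109.00, 216.00, 193.00, 172.00, 154.00, 137.00, 123.00, 109.00, 98.00, 87.00, 0.00 m³/s.
ΣQ_DR = 1451 m³/s.
With Δt = 6 h = 21600 s, V = ΣQ_DR · Δt = 1451 × 21600 = 3.13 × 10^7 m³.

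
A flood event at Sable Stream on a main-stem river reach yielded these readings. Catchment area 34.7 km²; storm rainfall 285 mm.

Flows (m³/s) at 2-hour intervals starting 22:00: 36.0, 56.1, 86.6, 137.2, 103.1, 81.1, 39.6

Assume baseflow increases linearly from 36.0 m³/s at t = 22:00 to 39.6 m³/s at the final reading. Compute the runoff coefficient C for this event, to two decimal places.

C ≈ 0.20

ΣQ_DR = 275.1 m³/s; V = ΣQ_DR·Δt = 1.981 × 10^6 m³.
Runoff depth d = V / A = 57.08 mm.
C = d / P = 57.08 / 285 = 0.20.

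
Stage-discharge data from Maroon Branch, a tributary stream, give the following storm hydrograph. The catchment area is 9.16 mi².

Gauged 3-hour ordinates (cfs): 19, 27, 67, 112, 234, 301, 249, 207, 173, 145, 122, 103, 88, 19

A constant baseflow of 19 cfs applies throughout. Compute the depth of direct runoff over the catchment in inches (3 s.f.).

d ≈ 0.812 in

Direct runoff: 0.0, 8.0, 48.0, 93.0, 215.0, 282.0, 230.0, 188.0, 154.0, 126.0, 103.0, 84.0, 69.0, 0.0 cfs; ΣQ_DR = 1600 cfs.
V = ΣQ_DR · Δt = 1600 × 10800 s = 1.728 × 10^7 ft³.
Over A = 9.16 mi², depth = V / A = 0.812 in.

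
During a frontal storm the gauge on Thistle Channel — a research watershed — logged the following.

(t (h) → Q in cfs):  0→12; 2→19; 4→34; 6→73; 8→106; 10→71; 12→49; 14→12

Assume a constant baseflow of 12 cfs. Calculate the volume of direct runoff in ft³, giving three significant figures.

Direct-runoff ordinates (Q − Q_b): 0.0, 7.0, 22.0, 61.0, 94.0, 59.0, 37.0, 0.0 cfs.
ΣQ_DR = 280.0 cfs.
With Δt = 2 h = 7200 s, V = ΣQ_DR · Δt = 280.0 × 7200 = 2.02 × 10^6 ft³.

V ≈ 2.02 × 10^6 ft³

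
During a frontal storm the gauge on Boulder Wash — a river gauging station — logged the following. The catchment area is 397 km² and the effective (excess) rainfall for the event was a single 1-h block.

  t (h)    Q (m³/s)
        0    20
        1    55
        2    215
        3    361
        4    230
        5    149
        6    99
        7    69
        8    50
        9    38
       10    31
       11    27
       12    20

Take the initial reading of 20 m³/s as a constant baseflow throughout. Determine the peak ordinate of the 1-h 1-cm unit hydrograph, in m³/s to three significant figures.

Direct runoff: 0.0, 35.0, 195.0, 341.0, 210.0, 129.0, 79.0, 49.0, 30.0, 18.0, 11.0, 7.0, 0.0 m³/s; ΣQ_DR = 1104 m³/s, peak = 341.0 m³/s.
Runoff depth d = ΣQ_DR·Δt / A = 1104 × 3600 / (397 km²) = 10.01 mm.
The 1-cm UH is the DRH scaled by (10 mm)/d, so U_p = 341.0 × 10/10.01 = 341 m³/s.

U_p ≈ 341 m³/s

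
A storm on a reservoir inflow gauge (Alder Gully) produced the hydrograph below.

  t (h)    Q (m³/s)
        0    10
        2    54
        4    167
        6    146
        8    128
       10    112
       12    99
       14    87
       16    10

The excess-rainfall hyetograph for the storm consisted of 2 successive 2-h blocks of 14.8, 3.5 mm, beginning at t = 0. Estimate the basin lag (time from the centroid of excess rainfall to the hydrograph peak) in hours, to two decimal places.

t_L ≈ 2.62 h

Centroid of excess rainfall: t_c = Σ P_i·t̄_i / ΣP_i = 1.3825 h (block centres at 1, 3 h).
Hydrograph peak occurs at t = 4 h, so basin lag t_L = 4 − 1.3825 = 2.62 h.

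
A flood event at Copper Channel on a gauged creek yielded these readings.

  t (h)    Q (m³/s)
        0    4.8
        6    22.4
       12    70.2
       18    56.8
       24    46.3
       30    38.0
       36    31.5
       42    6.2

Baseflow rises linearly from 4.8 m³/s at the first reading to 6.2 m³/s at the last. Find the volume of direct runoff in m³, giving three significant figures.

V ≈ 5.02 × 10^6 m³

Direct-runoff ordinates (Q − Q_b): 0.00, 17.40, 65.00, 51.40, 40.70, 32.20, 25.50, 0.00 m³/s.
ΣQ_DR = 232.2 m³/s.
With Δt = 6 h = 21600 s, V = ΣQ_DR · Δt = 232.2 × 21600 = 5.02 × 10^6 m³.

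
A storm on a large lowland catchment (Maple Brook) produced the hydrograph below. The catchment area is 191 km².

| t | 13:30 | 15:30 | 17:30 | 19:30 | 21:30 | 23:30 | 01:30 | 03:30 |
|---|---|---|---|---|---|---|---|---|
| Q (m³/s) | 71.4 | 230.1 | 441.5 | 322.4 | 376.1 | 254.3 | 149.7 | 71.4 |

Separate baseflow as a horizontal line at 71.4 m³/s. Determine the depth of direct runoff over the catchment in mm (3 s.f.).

Direct runoff: 0.0, 158.7, 370.1, 251.0, 304.7, 182.9, 78.3, 0.0 m³/s; ΣQ_DR = 1346 m³/s.
V = ΣQ_DR · Δt = 1346 × 7200 s = 9.689 × 10^6 m³.
Over A = 191 km², depth = V / A = 50.7 mm.

d ≈ 50.7 mm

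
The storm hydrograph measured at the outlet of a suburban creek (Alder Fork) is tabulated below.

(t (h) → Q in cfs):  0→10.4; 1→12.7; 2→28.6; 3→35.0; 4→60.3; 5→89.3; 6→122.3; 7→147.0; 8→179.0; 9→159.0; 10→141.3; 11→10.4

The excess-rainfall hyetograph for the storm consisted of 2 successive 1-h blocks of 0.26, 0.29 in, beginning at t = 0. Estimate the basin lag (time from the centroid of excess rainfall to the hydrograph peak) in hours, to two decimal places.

t_L ≈ 6.97 h

Centroid of excess rainfall: t_c = Σ P_i·t̄_i / ΣP_i = 1.0273 h (block centres at 0.5, 1.5 h).
Hydrograph peak occurs at t = 8 h, so basin lag t_L = 8 − 1.0273 = 6.97 h.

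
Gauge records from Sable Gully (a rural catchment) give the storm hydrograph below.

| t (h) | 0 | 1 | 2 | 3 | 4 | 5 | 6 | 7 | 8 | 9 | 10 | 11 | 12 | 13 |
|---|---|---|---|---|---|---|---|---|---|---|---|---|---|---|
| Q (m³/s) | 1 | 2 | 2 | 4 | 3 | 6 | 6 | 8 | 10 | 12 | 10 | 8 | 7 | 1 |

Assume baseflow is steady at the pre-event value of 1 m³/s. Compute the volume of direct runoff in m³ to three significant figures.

V ≈ 2.38 × 10^5 m³

Direct-runoff ordinates (Q − Q_b): 0.0, 1.0, 1.0, 3.0, 2.0, 5.0, 5.0, 7.0, 9.0, 11.0, 9.0, 7.0, 6.0, 0.0 m³/s.
ΣQ_DR = 66.00 m³/s.
With Δt = 1 h = 3600 s, V = ΣQ_DR · Δt = 66.00 × 3600 = 2.38 × 10^5 m³.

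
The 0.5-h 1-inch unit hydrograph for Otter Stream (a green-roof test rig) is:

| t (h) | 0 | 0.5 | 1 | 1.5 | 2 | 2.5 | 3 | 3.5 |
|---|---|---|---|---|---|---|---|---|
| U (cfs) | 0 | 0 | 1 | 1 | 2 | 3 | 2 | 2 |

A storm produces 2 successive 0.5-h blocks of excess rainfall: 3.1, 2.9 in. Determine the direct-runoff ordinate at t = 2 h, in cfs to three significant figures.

Q ≈ 9.10 cfs

By discrete convolution, Q_j = Σ (P_i / 1 in) · U_{j−i}.
At t = 2 h (j=4): Q = (3.1/1)·2 + (2.9/1)·1 = 9.10 cfs.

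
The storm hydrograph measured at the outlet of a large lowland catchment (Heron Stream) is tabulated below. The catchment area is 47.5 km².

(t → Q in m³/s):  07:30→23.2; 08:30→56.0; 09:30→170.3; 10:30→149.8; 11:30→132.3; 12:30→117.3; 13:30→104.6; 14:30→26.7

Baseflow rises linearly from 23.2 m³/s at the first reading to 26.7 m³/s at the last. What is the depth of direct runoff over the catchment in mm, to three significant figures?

Direct runoff: 0.00, 32.30, 146.10, 125.10, 107.10, 91.60, 78.40, 0.00 m³/s; ΣQ_DR = 580.6 m³/s.
V = ΣQ_DR · Δt = 580.6 × 3600 s = 2.090 × 10^6 m³.
Over A = 47.5 km², depth = V / A = 44.0 mm.

d ≈ 44.0 mm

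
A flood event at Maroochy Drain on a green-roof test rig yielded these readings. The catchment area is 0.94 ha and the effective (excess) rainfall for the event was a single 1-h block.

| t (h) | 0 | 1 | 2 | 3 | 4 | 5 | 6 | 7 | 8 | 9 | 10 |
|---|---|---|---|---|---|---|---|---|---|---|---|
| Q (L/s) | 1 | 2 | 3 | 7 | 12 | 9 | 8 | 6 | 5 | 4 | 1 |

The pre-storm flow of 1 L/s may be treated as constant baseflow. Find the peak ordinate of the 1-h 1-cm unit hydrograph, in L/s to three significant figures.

U_p ≈ 6.11 L/s

Direct runoff: 0.0, 1.0, 2.0, 6.0, 11.0, 8.0, 7.0, 5.0, 4.0, 3.0, 0.0 L/s; ΣQ_DR = 47.00 L/s, peak = 11.0 L/s.
Runoff depth d = ΣQ_DR·Δt / A = 47.00 × 3600 / (0.94 ha) = 18.00 mm.
The 1-cm UH is the DRH scaled by (10 mm)/d, so U_p = 11.0 × 10/18.00 = 6.11 L/s.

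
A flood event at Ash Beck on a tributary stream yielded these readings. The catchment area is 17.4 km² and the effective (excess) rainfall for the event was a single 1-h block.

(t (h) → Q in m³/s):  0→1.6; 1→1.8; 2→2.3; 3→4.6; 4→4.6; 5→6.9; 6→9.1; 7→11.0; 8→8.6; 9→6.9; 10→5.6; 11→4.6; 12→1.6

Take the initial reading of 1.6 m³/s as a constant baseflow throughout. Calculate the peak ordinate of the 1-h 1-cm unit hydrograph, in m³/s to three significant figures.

U_p ≈ 9.39 m³/s

Direct runoff: 0.0, 0.2, 0.7, 3.0, 3.0, 5.3, 7.5, 9.4, 7.0, 5.3, 4.0, 3.0, 0.0 m³/s; ΣQ_DR = 48.40 m³/s, peak = 9.4 m³/s.
Runoff depth d = ΣQ_DR·Δt / A = 48.40 × 3600 / (17.4 km²) = 10.01 mm.
The 1-cm UH is the DRH scaled by (10 mm)/d, so U_p = 9.4 × 10/10.01 = 9.39 m³/s.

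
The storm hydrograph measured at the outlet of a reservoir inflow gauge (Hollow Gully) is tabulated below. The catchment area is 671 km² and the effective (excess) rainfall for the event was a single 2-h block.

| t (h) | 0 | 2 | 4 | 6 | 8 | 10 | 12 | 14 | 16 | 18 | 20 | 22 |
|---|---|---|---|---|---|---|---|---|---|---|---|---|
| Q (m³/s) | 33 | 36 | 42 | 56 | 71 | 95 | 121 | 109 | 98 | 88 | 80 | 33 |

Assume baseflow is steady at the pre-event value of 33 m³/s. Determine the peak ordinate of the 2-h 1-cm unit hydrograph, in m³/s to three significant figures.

U_p ≈ 176 m³/s

Direct runoff: 0.0, 3.0, 9.0, 23.0, 38.0, 62.0, 88.0, 76.0, 65.0, 55.0, 47.0, 0.0 m³/s; ΣQ_DR = 466.0 m³/s, peak = 88.0 m³/s.
Runoff depth d = ΣQ_DR·Δt / A = 466.0 × 7200 / (671 km²) = 5.000 mm.
The 1-cm UH is the DRH scaled by (10 mm)/d, so U_p = 88.0 × 10/5.000 = 176 m³/s.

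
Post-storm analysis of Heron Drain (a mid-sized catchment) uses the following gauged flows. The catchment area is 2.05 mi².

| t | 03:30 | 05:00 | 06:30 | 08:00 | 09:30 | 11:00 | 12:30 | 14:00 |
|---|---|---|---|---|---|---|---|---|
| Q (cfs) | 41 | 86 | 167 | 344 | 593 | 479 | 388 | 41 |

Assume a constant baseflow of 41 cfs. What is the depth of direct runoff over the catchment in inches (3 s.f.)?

d ≈ 2.05 in

Direct runoff: 0.0, 45.0, 126.0, 303.0, 552.0, 438.0, 347.0, 0.0 cfs; ΣQ_DR = 1811 cfs.
V = ΣQ_DR · Δt = 1811 × 5400 s = 9.779 × 10^6 ft³.
Over A = 2.05 mi², depth = V / A = 2.05 in.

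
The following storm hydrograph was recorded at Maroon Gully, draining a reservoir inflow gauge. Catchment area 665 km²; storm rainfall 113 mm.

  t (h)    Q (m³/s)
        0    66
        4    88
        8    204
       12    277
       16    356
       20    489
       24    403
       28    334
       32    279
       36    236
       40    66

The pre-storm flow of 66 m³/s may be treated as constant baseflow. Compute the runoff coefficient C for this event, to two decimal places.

C ≈ 0.40

ΣQ_DR = 2072 m³/s; V = ΣQ_DR·Δt = 2.984 × 10^7 m³.
Runoff depth d = V / A = 44.87 mm.
C = d / P = 44.87 / 113 = 0.40.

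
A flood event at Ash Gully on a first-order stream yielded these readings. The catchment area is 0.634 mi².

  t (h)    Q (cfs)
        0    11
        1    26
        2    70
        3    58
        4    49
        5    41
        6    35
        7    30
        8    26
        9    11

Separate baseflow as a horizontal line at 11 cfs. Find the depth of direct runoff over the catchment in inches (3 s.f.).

Direct runoff: 0.0, 15.0, 59.0, 47.0, 38.0, 30.0, 24.0, 19.0, 15.0, 0.0 cfs; ΣQ_DR = 247.0 cfs.
V = ΣQ_DR · Δt = 247.0 × 3600 s = 8.892 × 10^5 ft³.
Over A = 0.634 mi², depth = V / A = 0.604 in.

d ≈ 0.604 in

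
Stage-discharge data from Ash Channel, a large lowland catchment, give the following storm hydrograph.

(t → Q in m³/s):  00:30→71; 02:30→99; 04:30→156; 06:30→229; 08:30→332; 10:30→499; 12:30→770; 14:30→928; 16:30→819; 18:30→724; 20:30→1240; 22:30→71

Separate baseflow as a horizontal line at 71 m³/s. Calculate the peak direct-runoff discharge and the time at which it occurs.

Subtracting baseflow gives direct-runoff ordinates: 0.0, 28.0, 85.0, 158.0, 261.0, 428.0, 699.0, 857.0, 748.0, 653.0, 1169.0, 0.0 m³/s.
The maximum is 1169.0 m³/s, occurring at the reading for t = 20:30.

Q_p = 1169.0 m³/s at t = 20:30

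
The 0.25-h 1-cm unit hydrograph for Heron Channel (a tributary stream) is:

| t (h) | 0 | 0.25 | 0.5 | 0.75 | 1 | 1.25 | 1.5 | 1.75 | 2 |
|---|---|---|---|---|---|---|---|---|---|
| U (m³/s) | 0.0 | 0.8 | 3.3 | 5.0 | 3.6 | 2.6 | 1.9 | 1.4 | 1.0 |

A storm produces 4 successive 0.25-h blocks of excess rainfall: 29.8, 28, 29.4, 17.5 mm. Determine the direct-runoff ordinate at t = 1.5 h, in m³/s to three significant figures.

By discrete convolution, Q_j = Σ (P_i / 10 mm) · U_{j−i}.
At t = 1.5 h (j=6): Q = (29.8/10)·1.9 + (28/10)·2.6 + (29.4/10)·3.6 + (17.5/10)·5.0 = 32.3 m³/s.

Q ≈ 32.3 m³/s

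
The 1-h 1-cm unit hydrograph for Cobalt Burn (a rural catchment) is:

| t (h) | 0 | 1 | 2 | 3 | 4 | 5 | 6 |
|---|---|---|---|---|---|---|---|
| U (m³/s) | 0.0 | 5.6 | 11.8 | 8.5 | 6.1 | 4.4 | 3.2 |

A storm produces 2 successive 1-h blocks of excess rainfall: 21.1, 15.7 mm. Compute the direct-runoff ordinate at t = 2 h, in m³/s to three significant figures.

By discrete convolution, Q_j = Σ (P_i / 10 mm) · U_{j−i}.
At t = 2 h (j=2): Q = (21.1/10)·11.8 + (15.7/10)·5.6 = 33.7 m³/s.

Q ≈ 33.7 m³/s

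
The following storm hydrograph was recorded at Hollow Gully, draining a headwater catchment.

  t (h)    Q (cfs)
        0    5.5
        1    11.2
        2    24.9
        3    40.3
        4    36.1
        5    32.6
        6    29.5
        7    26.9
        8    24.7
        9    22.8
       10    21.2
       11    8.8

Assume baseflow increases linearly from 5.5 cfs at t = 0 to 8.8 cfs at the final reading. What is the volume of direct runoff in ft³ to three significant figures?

V ≈ 7.15 × 10^5 ft³

Direct-runoff ordinates (Q − Q_b): 0.00, 5.40, 18.80, 33.90, 29.40, 25.60, 22.20, 19.30, 16.80, 14.60, 12.70, 0.00 cfs.
ΣQ_DR = 198.7 cfs.
With Δt = 1 h = 3600 s, V = ΣQ_DR · Δt = 198.7 × 3600 = 7.15 × 10^5 ft³.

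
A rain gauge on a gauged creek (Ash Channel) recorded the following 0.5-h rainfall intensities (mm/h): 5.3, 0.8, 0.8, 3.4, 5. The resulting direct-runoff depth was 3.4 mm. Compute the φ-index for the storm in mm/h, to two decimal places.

φ ≈ 2.30 mm/h

Only the 3 blocks with intensity above φ contribute runoff: 5.3, 3.4, 5 mm/h.
Σ(I−φ)·Δt = d  ⇒  (5.3+3.4+5 − 3φ)·0.5 = 3.4
φ = (13.70 − 3.4/0.5) / 3 = 2.30 mm/h.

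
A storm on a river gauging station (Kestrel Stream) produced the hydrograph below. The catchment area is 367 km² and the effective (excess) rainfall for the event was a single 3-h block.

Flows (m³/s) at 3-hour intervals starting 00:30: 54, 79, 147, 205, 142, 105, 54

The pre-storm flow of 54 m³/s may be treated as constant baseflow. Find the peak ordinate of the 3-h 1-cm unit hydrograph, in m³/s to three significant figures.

U_p ≈ 126 m³/s

Direct runoff: 0.0, 25.0, 93.0, 151.0, 88.0, 51.0, 0.0 m³/s; ΣQ_DR = 408.0 m³/s, peak = 151.0 m³/s.
Runoff depth d = ΣQ_DR·Δt / A = 408.0 × 10800 / (367 km²) = 12.01 mm.
The 1-cm UH is the DRH scaled by (10 mm)/d, so U_p = 151.0 × 10/12.01 = 126 m³/s.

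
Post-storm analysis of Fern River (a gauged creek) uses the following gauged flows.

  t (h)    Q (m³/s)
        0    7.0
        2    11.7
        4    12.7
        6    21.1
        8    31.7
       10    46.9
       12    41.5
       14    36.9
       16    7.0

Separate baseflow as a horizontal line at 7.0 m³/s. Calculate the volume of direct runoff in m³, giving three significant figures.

V ≈ 1.11 × 10^6 m³

Direct-runoff ordinates (Q − Q_b): 0.0, 4.7, 5.7, 14.1, 24.7, 39.9, 34.5, 29.9, 0.0 m³/s.
ΣQ_DR = 153.5 m³/s.
With Δt = 2 h = 7200 s, V = ΣQ_DR · Δt = 153.5 × 7200 = 1.11 × 10^6 m³.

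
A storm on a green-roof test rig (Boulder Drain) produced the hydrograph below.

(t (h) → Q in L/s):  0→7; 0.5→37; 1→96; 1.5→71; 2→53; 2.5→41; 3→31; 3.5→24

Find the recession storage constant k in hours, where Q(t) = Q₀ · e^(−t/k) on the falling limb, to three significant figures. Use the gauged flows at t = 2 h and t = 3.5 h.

On the falling limb, Q drops from 53 to 24 L/s between t = 2 h and t = 3.5 h (Δt = 1.5 h).
k = −Δt / ln(Q₂/Q₁) = −1.5 / ln(24/53) = 1.89 h.

k ≈ 1.89 h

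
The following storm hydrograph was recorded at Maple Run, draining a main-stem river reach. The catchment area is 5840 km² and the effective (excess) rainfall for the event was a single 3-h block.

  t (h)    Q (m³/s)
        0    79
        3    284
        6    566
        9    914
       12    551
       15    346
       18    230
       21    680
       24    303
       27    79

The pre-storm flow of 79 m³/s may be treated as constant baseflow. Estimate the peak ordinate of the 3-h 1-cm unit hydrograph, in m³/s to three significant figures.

Direct runoff: 0.0, 205.0, 487.0, 835.0, 472.0, 267.0, 151.0, 601.0, 224.0, 0.0 m³/s; ΣQ_DR = 3242 m³/s, peak = 835.0 m³/s.
Runoff depth d = ΣQ_DR·Δt / A = 3242 × 10800 / (5840 km²) = 5.995 mm.
The 1-cm UH is the DRH scaled by (10 mm)/d, so U_p = 835.0 × 10/5.995 = 1390 m³/s.

U_p ≈ 1390 m³/s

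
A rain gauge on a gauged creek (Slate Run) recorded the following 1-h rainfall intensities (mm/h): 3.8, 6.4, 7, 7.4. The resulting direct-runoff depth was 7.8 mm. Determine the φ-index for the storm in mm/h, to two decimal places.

φ ≈ 4.33 mm/h

Only the 3 blocks with intensity above φ contribute runoff: 6.4, 7, 7.4 mm/h.
Σ(I−φ)·Δt = d  ⇒  (6.4+7+7.4 − 3φ)·1 = 7.8
φ = (20.80 − 7.8/1) / 3 = 4.33 mm/h.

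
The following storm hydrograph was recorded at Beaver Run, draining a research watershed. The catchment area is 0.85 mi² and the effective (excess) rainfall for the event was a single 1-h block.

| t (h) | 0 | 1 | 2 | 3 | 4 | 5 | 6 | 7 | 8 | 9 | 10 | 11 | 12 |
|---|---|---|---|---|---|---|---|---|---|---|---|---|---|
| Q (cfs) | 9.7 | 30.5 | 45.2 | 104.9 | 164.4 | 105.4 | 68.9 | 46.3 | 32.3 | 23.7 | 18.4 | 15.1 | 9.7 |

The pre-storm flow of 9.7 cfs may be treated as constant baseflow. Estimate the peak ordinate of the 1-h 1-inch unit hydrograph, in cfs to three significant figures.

U_p ≈ 155 cfs

Direct runoff: 0.0, 20.8, 35.5, 95.2, 154.7, 95.7, 59.2, 36.6, 22.6, 14.0, 8.7, 5.4, 0.0 cfs; ΣQ_DR = 548.4 cfs, peak = 154.7 cfs.
Runoff depth d = ΣQ_DR·Δt / A = 548.4 × 3600 / (0.85 mi²) = 0.9998 in.
The 1-inch UH is the DRH scaled by (1 in)/d, so U_p = 154.7 × 1/0.9998 = 155 cfs.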